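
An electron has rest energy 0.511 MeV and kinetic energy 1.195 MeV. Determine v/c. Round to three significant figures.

0.954

γ = 1 + K/(mc²) = 1 + 1.195/0.511 = 3.3386.
β = √(1 − 1/γ²) = √(1 − 0.0897163) = √0.9102837 = 0.954.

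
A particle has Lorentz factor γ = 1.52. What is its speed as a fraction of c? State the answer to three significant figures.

β = √(1 − 1/γ²) = √(1 − 1/2.3104) = √0.567175 = 0.753.

0.753c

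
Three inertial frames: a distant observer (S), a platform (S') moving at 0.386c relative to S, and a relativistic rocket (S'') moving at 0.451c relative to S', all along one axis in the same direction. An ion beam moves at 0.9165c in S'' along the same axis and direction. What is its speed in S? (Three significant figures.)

First combine the ion beam and relativistic rocket (S''→S'): u₁ = (0.9165 + 0.451)/(1 + 0.9165×0.451) = 1.3675/1.4133415 = 0.96757.
Then combine with the platform (S'→S): u = (0.96757 + 0.386)/(1 + 0.96757×0.386) = 1.35357/1.37348202 = 0.9855.

0.986c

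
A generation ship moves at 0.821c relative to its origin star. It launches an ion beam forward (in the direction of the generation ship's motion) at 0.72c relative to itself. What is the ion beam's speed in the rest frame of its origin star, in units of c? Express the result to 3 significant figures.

Relativistic velocity addition: u = (u' + v)/(1 + u'v/c²), with u' = 0.72c and v = 0.821c.
Numerator: 0.72 + 0.821 = 1.541. Denominator: 1 + (0.72)(0.821) = 1.59112.
u = 1.541/1.59112 = 0.9685, so the speed is 0.969c.

0.969c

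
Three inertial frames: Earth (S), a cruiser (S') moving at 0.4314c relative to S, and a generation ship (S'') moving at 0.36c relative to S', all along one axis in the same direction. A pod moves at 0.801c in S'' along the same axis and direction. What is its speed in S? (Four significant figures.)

Compose velocities in two stages. Stage 1 (into S'): u₁ = (0.801+0.36)/(1+0.801×0.36) = 0.90115.
Stage 2 (into S): u = (0.90115+0.4314)/(1+0.90115×0.4314) = 0.95953, so the speed is 0.9595c.

0.9595c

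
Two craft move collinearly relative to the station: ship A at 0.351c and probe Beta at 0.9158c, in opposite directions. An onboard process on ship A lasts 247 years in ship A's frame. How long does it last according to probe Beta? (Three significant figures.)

The velocity of ship A relative to probe Beta is (0.351 + 0.9158)c / (1 + 0.351×0.9158) = 0.95865c; relative speed 0.95865c.
At |u| = 0.95865c, γ = (1 − 0.91901)^(−1/2) = 3.5139.
The clock on ship A records proper time, so probe Beta measures Δt = γΔτ = 3.5139 × 247 = 868 years.

868 years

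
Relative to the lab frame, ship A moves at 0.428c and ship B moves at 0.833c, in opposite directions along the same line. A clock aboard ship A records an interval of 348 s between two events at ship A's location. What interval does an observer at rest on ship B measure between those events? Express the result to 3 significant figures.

Transform ship A's velocity into ship B's frame: (0.428 + 0.833)/(1 + 0.428·0.833) = 1.261/1.356524, so the relative speed is 0.92958c.
At |u| = 0.92958c, γ = (1 − 0.864119)^(−1/2) = 2.7128.
Ship A's interval is proper; time dilation gives Δt_B = γΔτ = 2.7128 × 348 s = 944 s.

944 s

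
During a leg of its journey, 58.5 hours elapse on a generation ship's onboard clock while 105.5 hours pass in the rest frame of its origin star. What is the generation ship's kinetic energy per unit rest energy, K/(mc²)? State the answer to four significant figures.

From Δt = γΔτ: γ = 105.5/58.5 = 1.80342.
Since K = (γ−1)mc², K/(mc²) = 1.80342 − 1 = 0.8034.

0.8034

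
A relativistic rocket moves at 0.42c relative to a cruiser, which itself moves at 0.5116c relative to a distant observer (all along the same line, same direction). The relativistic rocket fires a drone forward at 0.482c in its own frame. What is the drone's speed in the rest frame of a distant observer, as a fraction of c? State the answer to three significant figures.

0.912c

Apply u = (u'+v)/(1+u'v) twice. Drone in the cruiser frame: (0.482+0.42)/(1+0.482·0.42) = 0.902/1.20244 = 0.75014c.
That velocity, transformed to the rest frame of a distant observer: (0.75014+0.5116)/(1+0.75014·0.5116) = 1.26174/1.383771624 = 0.91181c.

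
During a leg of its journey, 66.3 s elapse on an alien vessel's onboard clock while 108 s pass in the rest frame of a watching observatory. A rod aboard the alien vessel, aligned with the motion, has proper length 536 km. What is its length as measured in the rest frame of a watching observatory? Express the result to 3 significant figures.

329 km

From Δt = γΔτ: γ = 108/66.3 = 1.62896.
L = L₀/γ = 536/1.62896 = 329 km.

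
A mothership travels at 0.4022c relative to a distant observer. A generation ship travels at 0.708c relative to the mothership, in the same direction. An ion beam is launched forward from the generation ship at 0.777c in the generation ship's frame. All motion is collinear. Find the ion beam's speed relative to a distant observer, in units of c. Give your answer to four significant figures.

Apply u = (u'+v)/(1+u'v) twice. Ion beam in the mothership frame: (0.777+0.708)/(1+0.777·0.708) = 1.485/1.550116 = 0.95799c.
That velocity, transformed to the rest frame of a distant observer: (0.95799+0.4022)/(1+0.95799·0.4022) = 1.36019/1.385303578 = 0.98187c.

0.9819c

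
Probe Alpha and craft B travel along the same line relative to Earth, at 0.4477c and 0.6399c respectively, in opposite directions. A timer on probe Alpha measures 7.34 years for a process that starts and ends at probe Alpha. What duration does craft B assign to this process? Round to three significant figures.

Transform probe Alpha's velocity into craft B's frame: (0.4477 + 0.6399)/(1 + 0.4477·0.6399) = 1.0876/1.28648323, so the relative speed is 0.84541c.
γ for this relative speed: γ = 1/√(1 − 0.714718) = 1.8722.
The clock on probe Alpha records proper time, so craft B measures Δt = γΔτ = 1.8722 × 7.34 = 13.7 years.

13.7 years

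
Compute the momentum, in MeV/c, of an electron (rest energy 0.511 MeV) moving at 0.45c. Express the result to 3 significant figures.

With β = 0.45, γ = 1/√(1 − 0.45²) = 1/√0.7975 = 1.1198.
Momentum: p = γβ·mc = 1.1198 × 0.45 × 0.511 MeV/c = 0.257 MeV/c.

0.257 MeV/c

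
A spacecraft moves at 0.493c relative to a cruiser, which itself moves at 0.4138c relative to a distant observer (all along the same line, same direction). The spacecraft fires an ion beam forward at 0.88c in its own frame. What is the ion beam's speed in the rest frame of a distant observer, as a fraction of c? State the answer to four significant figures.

First combine the ion beam and spacecraft (S''→S'): u₁ = (0.88 + 0.493)/(1 + 0.88×0.493) = 1.373/1.43384 = 0.95757.
Then combine with the cruiser (S'→S): u = (0.95757 + 0.4138)/(1 + 0.95757×0.4138) = 1.37137/1.396242466 = 0.98219.

0.9822c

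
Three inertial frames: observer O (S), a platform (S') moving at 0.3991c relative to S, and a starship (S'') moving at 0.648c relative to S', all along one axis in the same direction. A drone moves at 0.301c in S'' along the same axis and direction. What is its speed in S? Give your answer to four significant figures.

First combine the drone and starship (S''→S'): u₁ = (0.301 + 0.648)/(1 + 0.301×0.648) = 0.949/1.195048 = 0.79411.
Then combine with the platform (S'→S): u = (0.79411 + 0.3991)/(1 + 0.79411×0.3991) = 1.19321/1.316929301 = 0.90605.

0.9061c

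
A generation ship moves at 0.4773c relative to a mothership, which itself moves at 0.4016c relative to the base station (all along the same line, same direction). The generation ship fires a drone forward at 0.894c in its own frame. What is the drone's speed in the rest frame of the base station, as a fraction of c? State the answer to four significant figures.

0.9832c

First combine the drone and generation ship (S''→S'): u₁ = (0.894 + 0.4773)/(1 + 0.894×0.4773) = 1.3713/1.4267062 = 0.96116.
Then combine with the mothership (S'→S): u = (0.96116 + 0.4016)/(1 + 0.96116×0.4016) = 1.36276/1.386001856 = 0.98323.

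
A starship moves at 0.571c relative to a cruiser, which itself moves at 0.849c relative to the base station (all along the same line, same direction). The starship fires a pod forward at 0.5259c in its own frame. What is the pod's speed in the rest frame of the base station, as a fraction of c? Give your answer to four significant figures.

0.9862c

First combine the pod and starship (S''→S'): u₁ = (0.5259 + 0.571)/(1 + 0.5259×0.571) = 1.0969/1.3002889 = 0.84358.
Then combine with the cruiser (S'→S): u = (0.84358 + 0.849)/(1 + 0.84358×0.849) = 1.69258/1.71619942 = 0.98624.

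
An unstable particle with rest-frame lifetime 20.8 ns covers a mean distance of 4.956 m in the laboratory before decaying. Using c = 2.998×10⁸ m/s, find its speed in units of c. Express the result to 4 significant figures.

Let x = d/(cτ) = 4.956 m / (2.998×10⁸ m/s × 2.080×10^-8 s) = 0.79476. Since d = βγcτ, x = βγ = β/√(1−β²).
Solving: β² = x²/(1+x²) = 0.631643/1.631643 = 0.387121, so β = 0.6222.

0.6222c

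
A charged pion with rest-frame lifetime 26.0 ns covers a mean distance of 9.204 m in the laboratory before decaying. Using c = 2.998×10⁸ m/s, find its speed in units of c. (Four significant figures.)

Let x = d/(cτ) = 9.204 m / (2.998×10⁸ m/s × 2.600×10^-8 s) = 1.1808. Since d = βγcτ, x = βγ = β/√(1−β²).
Solving: β² = x²/(1+x²) = 1.39429/2.39429 = 0.58234, so β = 0.7631.

0.7631c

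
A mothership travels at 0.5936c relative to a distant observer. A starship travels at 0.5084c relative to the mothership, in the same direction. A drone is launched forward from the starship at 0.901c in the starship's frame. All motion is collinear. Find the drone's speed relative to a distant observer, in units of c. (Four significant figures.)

First combine the drone and starship (S''→S'): u₁ = (0.901 + 0.5084)/(1 + 0.901×0.5084) = 1.4094/1.4580684 = 0.96662.
Then combine with the mothership (S'→S): u = (0.96662 + 0.5936)/(1 + 0.96662×0.5936) = 1.56022/1.573785632 = 0.99138.

0.9914c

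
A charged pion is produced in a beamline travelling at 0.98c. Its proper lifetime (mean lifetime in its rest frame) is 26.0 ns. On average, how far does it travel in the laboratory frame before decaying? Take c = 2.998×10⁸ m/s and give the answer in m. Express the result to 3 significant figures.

γ = 1/√(1 − β²) = 1/√(1 − 0.9604) = 1/√0.0396 = 1/0.198997 = 5.0252.
Lab-frame lifetime: Δt = γτ = 5.0252 × 26.0 ns = 130.66 ns.
Distance: d = vΔt = 0.98 × 2.998×10⁸ m/s × 1.3066×10^-7 s = 38.4 m.

38.4 m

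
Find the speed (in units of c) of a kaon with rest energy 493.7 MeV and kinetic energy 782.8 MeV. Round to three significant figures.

0.922c

K = (γ−1)mc², so γ = 1 + 782.8/493.7 = 2.5856.
Then v/c = √(1 − γ⁻²) = √(1 − 0.149581) = √0.850419 = 0.922.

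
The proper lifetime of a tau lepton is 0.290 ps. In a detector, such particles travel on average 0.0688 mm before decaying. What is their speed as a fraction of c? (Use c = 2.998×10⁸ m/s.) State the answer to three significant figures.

Let x = d/(cτ) = 6.880×10^-5 m / (2.998×10⁸ m/s × 2.900×10^-13 s) = 0.79133. Since d = βγcτ, x = βγ = β/√(1−β²).
Solving: β² = x²/(1+x²) = 0.626203/1.626203 = 0.385071, so β = 0.621.

0.621c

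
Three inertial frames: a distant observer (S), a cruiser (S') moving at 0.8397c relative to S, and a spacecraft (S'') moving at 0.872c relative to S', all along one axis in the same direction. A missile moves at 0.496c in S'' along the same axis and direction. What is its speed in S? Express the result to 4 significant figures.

0.9960c

First combine the missile and spacecraft (S''→S'): u₁ = (0.496 + 0.872)/(1 + 0.496×0.872) = 1.368/1.432512 = 0.95497.
Then combine with the cruiser (S'→S): u = (0.95497 + 0.8397)/(1 + 0.95497×0.8397) = 1.79467/1.801888309 = 0.99599.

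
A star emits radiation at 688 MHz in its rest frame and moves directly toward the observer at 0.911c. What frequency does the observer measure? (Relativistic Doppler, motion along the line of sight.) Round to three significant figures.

Relativistic Doppler (source moving toward): f_obs = f_src · √((1+β)/(1−β)).
With β = 0.911: factor = √(1.911/0.089) = 4.6338.
f_obs = 688 × 4.6338 = 3190 MHz.

3190 MHz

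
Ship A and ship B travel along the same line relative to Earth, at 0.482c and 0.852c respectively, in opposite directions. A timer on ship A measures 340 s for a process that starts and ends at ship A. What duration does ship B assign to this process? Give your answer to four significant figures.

The velocity of ship A relative to ship B is (0.482 + 0.852)c / (1 + 0.482×0.852) = 0.94565c; relative speed 0.94565c.
γ for this relative speed: γ = 1/√(1 − 0.894254) = 3.0752.
The clock on ship A records proper time, so ship B measures Δt = γΔτ = 3.0752 × 340 = 1046 s.

1046 s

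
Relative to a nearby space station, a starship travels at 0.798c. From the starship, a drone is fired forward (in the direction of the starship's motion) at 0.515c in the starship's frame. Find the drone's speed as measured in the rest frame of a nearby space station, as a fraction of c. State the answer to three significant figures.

Relativistic velocity addition: u = (u' + v)/(1 + u'v/c²), with u' = 0.515c and v = 0.798c.
Numerator: 0.515 + 0.798 = 1.313. Denominator: 1 + (0.515)(0.798) = 1.41097.
u = 1.313/1.41097 = 0.93057, so the speed is 0.931c.

0.931c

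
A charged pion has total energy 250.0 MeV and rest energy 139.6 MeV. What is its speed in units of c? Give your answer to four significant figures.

0.8296c

γ = E/(mc²) = 250.0/139.6 = 1.7908.
β = √(1 − 1/γ²) = √(1 − 0.311821) = √0.688179 = 0.8296.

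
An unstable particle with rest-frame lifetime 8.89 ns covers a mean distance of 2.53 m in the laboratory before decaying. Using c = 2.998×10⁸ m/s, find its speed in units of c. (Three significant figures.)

0.688c

Lab distance = (lab lifetime)·v = γτ·βc, so βγ = d/(cτ) = 2.530/(2.998×10⁸ × 8.890×10^-9) = 0.94926.
With βγ = 0.94926: γ² = 1 + (βγ)² = 1.901095, and β = (βγ)/γ = 0.94926/1.3788 = 0.688.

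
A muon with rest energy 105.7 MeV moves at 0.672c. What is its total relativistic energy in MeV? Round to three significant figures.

143 MeV

β² = 0.451584, so γ = 1/√0.548416 = 1.3503.
Total energy: E = γmc² = 1.3503 × 105.7 MeV = 143 MeV.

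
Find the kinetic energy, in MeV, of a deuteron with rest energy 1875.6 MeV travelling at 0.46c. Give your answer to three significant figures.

γ = 1/√(1 − β²) = 1/√(1 − 0.2116) = 1/√0.7884 = 1/0.887919 = 1.12623.
Kinetic energy: K = (γ − 1)mc² = (1.12623 − 1) × 1875.6 MeV = 0.12623 × 1875.6 = 237 MeV.

237 MeV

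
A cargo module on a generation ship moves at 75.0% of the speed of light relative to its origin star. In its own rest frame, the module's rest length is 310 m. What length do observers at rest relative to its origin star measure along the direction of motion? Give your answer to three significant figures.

γ = 1/√(1 − β²) = 1/√(1 − 0.5625) = 1/√0.4375 = 1/0.661438 = 1.5119.
Length contraction: L = L₀/γ = 310/1.5119 = 205 m.

205 m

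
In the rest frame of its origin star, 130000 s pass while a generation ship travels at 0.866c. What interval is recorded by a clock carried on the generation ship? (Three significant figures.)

65000 s

γ = 1/√(1 − β²) = 1/√(1 − 0.749956) = 1/√0.250044 = 1/0.500044 = 1.9998.
The moving clock records proper time: Δτ = Δt/γ = 130000/1.9998 = 65000 s.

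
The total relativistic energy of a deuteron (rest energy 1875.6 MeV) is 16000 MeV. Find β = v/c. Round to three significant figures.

γ = E/(mc²) = 16000/1875.6 = 8.5306.
β = √(1 − 1/γ²) = √(1 − 0.0137417) = √0.9862583 = 0.993.

0.993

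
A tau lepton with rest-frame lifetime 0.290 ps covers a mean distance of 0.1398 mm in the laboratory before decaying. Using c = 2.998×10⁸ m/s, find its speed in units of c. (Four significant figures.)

Let x = d/(cτ) = 1.398×10^-4 m / (2.998×10⁸ m/s × 2.900×10^-13 s) = 1.608. Since d = βγcτ, x = βγ = β/√(1−β²).
Solving: β² = x²/(1+x²) = 2.58566/3.58566 = 0.721111, so β = 0.8492.

0.8492c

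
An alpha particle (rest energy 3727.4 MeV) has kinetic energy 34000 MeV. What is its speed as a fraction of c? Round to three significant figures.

0.995c

K = (γ−1)mc², so γ = 1 + 34000/3727.4 = 10.122.
Then v/c = √(1 − γ⁻²) = √(1 − 0.00976039) = √0.99023961 = 0.995.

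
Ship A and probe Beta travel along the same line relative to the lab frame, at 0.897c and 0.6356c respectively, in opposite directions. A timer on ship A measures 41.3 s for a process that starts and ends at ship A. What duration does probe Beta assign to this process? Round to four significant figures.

Transform ship A's velocity into probe Beta's frame: (0.897 + 0.6356)/(1 + 0.897·0.6356) = 1.5326/1.5701332, so the relative speed is 0.9761c.
γ for this relative speed: γ = 1/√(1 − 0.952771) = 4.6015.
Ship A's interval is proper; time dilation gives Δt_B = γΔτ = 4.6015 × 41.3 s = 190.0 s.

190.0 s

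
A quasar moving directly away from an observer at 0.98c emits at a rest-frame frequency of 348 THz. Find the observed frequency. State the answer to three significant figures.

Relativistic Doppler (source moving away): f_obs = f_src · √((1−β)/(1+β)).
With β = 0.98: factor = √(0.02/1.98) = 0.1005.
f_obs = 348 × 0.1005 = 35.0 THz.

35.0 THz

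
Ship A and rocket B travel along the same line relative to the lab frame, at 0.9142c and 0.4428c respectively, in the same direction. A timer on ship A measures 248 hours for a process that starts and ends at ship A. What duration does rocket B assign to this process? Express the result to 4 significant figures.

The velocity of ship A relative to rocket B is (0.9142 − 0.4428)c / (1 − 0.9142×0.4428) = 0.79201c; relative speed 0.79201c.
At |u| = 0.79201c, γ = (1 − 0.62728)^(−1/2) = 1.638.
The clock on ship A records proper time, so rocket B measures Δt = γΔτ = 1.638 × 248 = 406.2 hours.

406.2 hours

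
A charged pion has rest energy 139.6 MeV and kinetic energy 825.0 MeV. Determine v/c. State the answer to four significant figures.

K = (γ−1)mc², so γ = 1 + 825.0/139.6 = 6.9097.
Then v/c = √(1 − γ⁻²) = √(1 − 0.0209451) = √0.9790549 = 0.9895.

0.9895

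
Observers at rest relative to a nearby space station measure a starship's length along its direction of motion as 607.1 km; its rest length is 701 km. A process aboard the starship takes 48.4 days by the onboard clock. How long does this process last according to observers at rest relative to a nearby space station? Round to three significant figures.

γ = L₀/L = 701/607.1 = 1.15467.
Δt = γΔτ = 1.15467 × 48.4 = 55.9 days.

55.9 days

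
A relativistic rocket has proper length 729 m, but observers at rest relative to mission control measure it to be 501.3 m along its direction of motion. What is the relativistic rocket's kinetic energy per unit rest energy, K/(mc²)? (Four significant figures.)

0.4542

γ = L₀/L = 729/501.3 = 1.45422.
Since K = (γ−1)mc², K/(mc²) = 1.45422 − 1 = 0.4542.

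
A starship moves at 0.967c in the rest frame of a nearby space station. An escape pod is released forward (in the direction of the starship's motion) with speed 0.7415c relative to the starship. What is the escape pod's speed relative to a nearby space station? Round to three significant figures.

0.995c

Relativistic velocity addition: u = (u' + v)/(1 + u'v/c²), with u' = 0.7415c and v = 0.967c.
Numerator: 0.7415 + 0.967 = 1.7085. Denominator: 1 + (0.7415)(0.967) = 1.7170305.
u = 1.7085/1.7170305 = 0.99503, so the speed is 0.995c.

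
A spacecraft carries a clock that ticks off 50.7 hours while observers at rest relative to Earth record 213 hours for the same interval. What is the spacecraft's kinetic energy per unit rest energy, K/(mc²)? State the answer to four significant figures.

γ = Δt/Δτ = 213/50.7 = 4.20118.
Since K = (γ−1)mc², K/(mc²) = 4.20118 − 1 = 3.201.

3.201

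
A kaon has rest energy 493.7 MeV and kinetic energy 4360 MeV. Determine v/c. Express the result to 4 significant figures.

0.9948

γ = 1 + K/(mc²) = 1 + 4360/493.7 = 9.8313.
β = √(1 − 1/γ²) = √(1 − 0.0103461) = √0.9896539 = 0.9948.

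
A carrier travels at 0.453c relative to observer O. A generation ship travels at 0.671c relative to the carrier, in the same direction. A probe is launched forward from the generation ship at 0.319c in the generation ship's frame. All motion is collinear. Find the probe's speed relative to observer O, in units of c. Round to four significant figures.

0.9263c

Apply u = (u'+v)/(1+u'v) twice. Probe in the carrier frame: (0.319+0.671)/(1+0.319·0.671) = 0.99/1.214049 = 0.81545c.
That velocity, transformed to the rest frame of observer O: (0.81545+0.453)/(1+0.81545·0.453) = 1.26845/1.36939885 = 0.92628c.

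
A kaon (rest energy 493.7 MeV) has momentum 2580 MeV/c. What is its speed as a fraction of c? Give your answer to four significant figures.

pc/(mc²) = 2580/493.7 = 5.2258 = βγ = β/√(1−β²).
So β² = x²/(1 + x²) with x = 5.2258: x² = 27.309, β² = 27.309/28.309 = 0.964676, β = 0.9822.

0.9822c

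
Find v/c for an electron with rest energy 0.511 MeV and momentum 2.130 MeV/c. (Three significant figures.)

0.972

βγ = pc/(mc²) = 2.130/0.511 = 4.1683.
Since γ² = 1 + (βγ)² = 18.3747, γ = √18.3747 = 4.28657, and β = (βγ)/γ = 4.1683/4.28657 = 0.972.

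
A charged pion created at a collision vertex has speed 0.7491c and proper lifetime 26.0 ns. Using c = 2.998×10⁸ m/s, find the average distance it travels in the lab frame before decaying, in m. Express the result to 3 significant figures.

With β = 0.7491, γ = 1/√(1 − 0.7491²) = 1/√0.43884919 = 1.5095.
Lab-frame lifetime: Δt = γτ = 1.5095 × 26.0 ns = 39.247 ns.
Distance: d = vΔt = 0.7491 × 2.998×10⁸ m/s × 3.9247×10^-8 s = 8.81 m.

8.81 m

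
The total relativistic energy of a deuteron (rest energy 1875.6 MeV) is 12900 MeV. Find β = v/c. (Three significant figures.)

Total energy E = γmc² gives γ = 12900/1875.6 = 6.8778.
Hence β = √(1 − 1/γ²) = √(1 − 0.0211398) = √0.9788602 = 0.989.

0.989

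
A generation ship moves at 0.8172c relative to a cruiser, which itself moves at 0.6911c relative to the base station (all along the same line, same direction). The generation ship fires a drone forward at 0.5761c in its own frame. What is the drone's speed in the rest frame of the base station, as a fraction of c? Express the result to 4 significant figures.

Apply u = (u'+v)/(1+u'v) twice. Drone in the cruiser frame: (0.5761+0.8172)/(1+0.5761·0.8172) = 1.3933/1.47078892 = 0.94731c.
That velocity, transformed to the rest frame of the base station: (0.94731+0.6911)/(1+0.94731·0.6911) = 1.63841/1.654685941 = 0.99016c.

0.9902c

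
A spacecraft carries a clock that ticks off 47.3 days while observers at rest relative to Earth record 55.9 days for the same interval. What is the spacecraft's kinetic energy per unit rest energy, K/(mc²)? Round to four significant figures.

0.1818

From Δt = γΔτ: γ = 55.9/47.3 = 1.18182.
K/(mc²) = γ − 1 = 1.18182 − 1 = 0.1818.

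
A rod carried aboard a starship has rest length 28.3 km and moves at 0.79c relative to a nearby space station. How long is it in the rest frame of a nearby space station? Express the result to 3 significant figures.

17.4 km

γ = 1/√(1 − β²) = 1/√(1 − 0.6241) = 1/√0.3759 = 1/0.613107 = 1.631.
Along the direction of motion the measured length is L₀/γ = 28.3/1.631 = 17.4 km.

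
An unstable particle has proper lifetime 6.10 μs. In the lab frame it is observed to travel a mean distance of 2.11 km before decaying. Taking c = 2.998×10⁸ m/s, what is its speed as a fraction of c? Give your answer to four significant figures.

0.7557c

Let x = d/(cτ) = 2110 m / (2.998×10⁸ m/s × 6.100×10^-6 s) = 1.1538. Since d = βγcτ, x = βγ = β/√(1−β²).
Solving: β² = x²/(1+x²) = 1.33125/2.33125 = 0.571046, so β = 0.7557.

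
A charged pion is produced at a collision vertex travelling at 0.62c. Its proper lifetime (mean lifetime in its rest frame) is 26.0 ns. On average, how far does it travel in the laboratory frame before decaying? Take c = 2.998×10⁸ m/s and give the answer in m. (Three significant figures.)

Lorentz factor: γ = (1 − 0.3844)^(−1/2) = 1.2745.
Lab-frame lifetime: Δt = γτ = 1.2745 × 26.0 ns = 33.137 ns.
Distance: d = vΔt = 0.62 × 2.998×10⁸ m/s × 3.3137×10^-8 s = 6.16 m.

6.16 m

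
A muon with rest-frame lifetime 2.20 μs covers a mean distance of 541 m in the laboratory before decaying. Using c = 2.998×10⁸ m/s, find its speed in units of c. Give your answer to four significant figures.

0.6342c

Let x = d/(cτ) = 541.0 m / (2.998×10⁸ m/s × 2.200×10^-6 s) = 0.82024. Since d = βγcτ, x = βγ = β/√(1−β²).
Solving: β² = x²/(1+x²) = 0.672794/1.672794 = 0.402198, so β = 0.6342.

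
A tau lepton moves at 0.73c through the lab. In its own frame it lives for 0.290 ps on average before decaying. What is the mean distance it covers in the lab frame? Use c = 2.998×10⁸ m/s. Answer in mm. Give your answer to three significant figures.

0.0929 mm

With β = 0.73, γ = 1/√(1 − 0.73²) = 1/√0.4671 = 1.4632.
Lab-frame lifetime: Δt = γτ = 1.4632 × 0.290 ps = 0.42433 ps.
Distance: d = vΔt = 0.73 × 2.998×10⁸ m/s × 4.2433×10^-13 s = 9.29×10^-5 m = 0.0929 mm.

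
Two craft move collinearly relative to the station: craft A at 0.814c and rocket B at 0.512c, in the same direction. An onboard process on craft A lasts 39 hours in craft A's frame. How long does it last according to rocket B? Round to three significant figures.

Transform craft A's velocity into rocket B's frame: (0.814 − 0.512)/(1 − 0.814·0.512) = 0.302/0.583232, so the relative speed is 0.5178c.
At |u| = 0.5178c, γ = (1 − 0.268117)^(−1/2) = 1.1689.
The clock on craft A records proper time, so rocket B measures Δt = γΔτ = 1.1689 × 39 = 45.6 hours.

45.6 hours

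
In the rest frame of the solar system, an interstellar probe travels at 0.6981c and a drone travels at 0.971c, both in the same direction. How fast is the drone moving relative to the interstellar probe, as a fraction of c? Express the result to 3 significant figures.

Transform to the interstellar probe's frame: u' = (u − v)/(1 − uv/c²).
u' = (0.971 − 0.6981)/(1 − 0.971×0.6981) = 0.2729/0.3221449 = 0.84713.
Speed in the interstellar probe's frame: 0.847c (in the same direction).

0.847c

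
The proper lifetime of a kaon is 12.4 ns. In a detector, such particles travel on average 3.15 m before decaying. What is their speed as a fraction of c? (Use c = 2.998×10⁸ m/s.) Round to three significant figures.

0.646c

Let x = d/(cτ) = 3.150 m / (2.998×10⁸ m/s × 1.240×10^-8 s) = 0.84734. Since d = βγcτ, x = βγ = β/√(1−β²).
Solving: β² = x²/(1+x²) = 0.717985/1.717985 = 0.417923, so β = 0.646.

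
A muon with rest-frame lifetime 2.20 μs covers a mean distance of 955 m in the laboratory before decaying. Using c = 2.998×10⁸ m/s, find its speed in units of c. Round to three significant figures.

Let x = d/(cτ) = 955.0 m / (2.998×10⁸ m/s × 2.200×10^-6 s) = 1.4479. Since d = βγcτ, x = βγ = β/√(1−β²).
Solving: β² = x²/(1+x²) = 2.09641/3.09641 = 0.677045, so β = 0.823.

0.823c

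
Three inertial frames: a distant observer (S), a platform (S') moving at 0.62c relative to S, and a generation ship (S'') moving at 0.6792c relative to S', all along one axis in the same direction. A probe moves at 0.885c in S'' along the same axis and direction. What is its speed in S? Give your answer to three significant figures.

0.995c

First combine the probe and generation ship (S''→S'): u₁ = (0.885 + 0.6792)/(1 + 0.885×0.6792) = 1.5642/1.601092 = 0.97696.
Then combine with the platform (S'→S): u = (0.97696 + 0.62)/(1 + 0.97696×0.62) = 1.59696/1.6057152 = 0.99455.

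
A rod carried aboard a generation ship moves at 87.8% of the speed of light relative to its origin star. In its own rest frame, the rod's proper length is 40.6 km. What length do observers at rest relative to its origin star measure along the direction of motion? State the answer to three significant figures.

Lorentz factor: γ = (1 − 0.770884)^(−1/2) = 2.0892.
Along the direction of motion the measured length is L₀/γ = 40.6/2.0892 = 19.4 km.

19.4 km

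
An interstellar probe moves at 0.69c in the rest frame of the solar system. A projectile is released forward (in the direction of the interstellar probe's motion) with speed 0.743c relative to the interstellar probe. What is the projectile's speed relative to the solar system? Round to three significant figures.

Relativistic velocity addition: u = (u' + v)/(1 + u'v/c²), with u' = 0.743c and v = 0.69c.
Numerator: 0.743 + 0.69 = 1.433. Denominator: 1 + (0.743)(0.69) = 1.51267.
u = 1.433/1.51267 = 0.94733, so the speed is 0.947c.

0.947c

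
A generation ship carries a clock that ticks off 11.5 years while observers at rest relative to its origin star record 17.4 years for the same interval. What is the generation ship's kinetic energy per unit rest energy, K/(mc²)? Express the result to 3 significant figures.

0.513

From Δt = γΔτ: γ = 17.4/11.5 = 1.51304.
Since K = (γ−1)mc², K/(mc²) = 1.51304 − 1 = 0.513.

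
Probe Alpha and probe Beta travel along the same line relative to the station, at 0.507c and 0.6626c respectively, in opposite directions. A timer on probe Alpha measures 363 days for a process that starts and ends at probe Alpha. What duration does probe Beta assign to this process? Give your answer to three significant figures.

The velocity of probe Alpha relative to probe Beta is (0.507 + 0.6626)c / (1 + 0.507×0.6626) = 0.87549c; relative speed 0.87549c.
At |u| = 0.87549c, γ = (1 − 0.766483)^(−1/2) = 2.0694.
Probe Alpha's interval is proper; time dilation gives Δt_B = γΔτ = 2.0694 × 363 days = 751 days.

751 days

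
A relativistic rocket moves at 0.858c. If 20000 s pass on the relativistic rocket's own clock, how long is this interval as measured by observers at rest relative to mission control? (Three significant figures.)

With β = 0.858, γ = 1/√(1 − 0.858²) = 1/√0.263836 = 1.9469.
Time dilation: Δt = γ·Δτ = 1.9469 × 20000 = 38900 s.

38900 s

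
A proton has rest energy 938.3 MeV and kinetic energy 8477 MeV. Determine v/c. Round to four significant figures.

γ = 1 + K/(mc²) = 1 + 8477/938.3 = 10.034.
β = √(1 − 1/γ²) = √(1 − 0.00993235) = √0.99006765 = 0.9950.

0.9950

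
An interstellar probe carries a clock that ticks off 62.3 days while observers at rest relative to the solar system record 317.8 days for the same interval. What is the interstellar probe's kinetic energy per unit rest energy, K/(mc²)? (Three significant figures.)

4.10

The time-dilation ratio gives γ = 317.8/62.3 = 5.10112.
Since K = (γ−1)mc², K/(mc²) = 5.10112 − 1 = 4.10.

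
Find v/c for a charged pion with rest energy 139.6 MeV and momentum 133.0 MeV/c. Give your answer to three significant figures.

0.690

pc/(mc²) = 133.0/139.6 = 0.95272 = βγ = β/√(1−β²).
So β² = x²/(1 + x²) with x = 0.95272: x² = 0.907675, β² = 0.907675/1.907675 = 0.475802, β = 0.690.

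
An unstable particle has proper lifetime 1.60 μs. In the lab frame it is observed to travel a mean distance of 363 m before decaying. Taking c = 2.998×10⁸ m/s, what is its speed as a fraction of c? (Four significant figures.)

0.6034c

Let x = d/(cτ) = 363.0 m / (2.998×10⁸ m/s × 1.600×10^-6 s) = 0.75675. Since d = βγcτ, x = βγ = β/√(1−β²).
Solving: β² = x²/(1+x²) = 0.572671/1.572671 = 0.364139, so β = 0.6034.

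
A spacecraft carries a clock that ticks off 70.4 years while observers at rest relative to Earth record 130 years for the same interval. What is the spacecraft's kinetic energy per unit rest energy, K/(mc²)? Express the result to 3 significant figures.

From Δt = γΔτ: γ = 130/70.4 = 1.84659.
K/(mc²) = γ − 1 = 1.84659 − 1 = 0.847.

0.847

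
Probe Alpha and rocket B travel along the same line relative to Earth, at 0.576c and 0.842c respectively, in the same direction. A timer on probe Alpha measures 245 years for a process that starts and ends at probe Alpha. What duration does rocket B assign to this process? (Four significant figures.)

286.1 years

The velocity of probe Alpha relative to rocket B is (0.576 − 0.842)c / (1 − 0.576×0.842) = −0.5165c; relative speed 0.5165c.
At |u| = 0.5165c, γ = (1 − 0.266772)^(−1/2) = 1.1678.
The clock on probe Alpha records proper time, so rocket B measures Δt = γΔτ = 1.1678 × 245 = 286.1 years.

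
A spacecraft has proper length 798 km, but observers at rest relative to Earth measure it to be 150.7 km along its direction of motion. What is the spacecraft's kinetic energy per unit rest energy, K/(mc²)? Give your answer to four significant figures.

4.295

From L = L₀/γ: γ = 798/150.7 = 5.29529.
K/(mc²) = γ − 1 = 5.29529 − 1 = 4.295.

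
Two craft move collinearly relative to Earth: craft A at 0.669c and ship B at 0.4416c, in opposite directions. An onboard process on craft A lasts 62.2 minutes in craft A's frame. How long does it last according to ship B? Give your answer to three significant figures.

The velocity of craft A relative to ship B is (0.669 + 0.4416)c / (1 + 0.669×0.4416) = 0.85732c; relative speed 0.85732c.
γ for this relative speed: γ = 1/√(1 − 0.734998) = 1.9426.
Craft A's interval is proper; time dilation gives Δt_B = γΔτ = 1.9426 × 62.2 minutes = 121 minutes.

121 minutes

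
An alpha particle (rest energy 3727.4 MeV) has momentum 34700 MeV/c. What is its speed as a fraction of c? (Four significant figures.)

0.9943c

βγ = pc/(mc²) = 34700/3727.4 = 9.3094.
Since γ² = 1 + (βγ)² = 87.6649, γ = √87.6649 = 9.36295, and β = (βγ)/γ = 9.3094/9.36295 = 0.9943.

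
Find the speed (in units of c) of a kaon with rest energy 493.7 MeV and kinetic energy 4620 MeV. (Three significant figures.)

0.995c

γ = 1 + K/(mc²) = 1 + 4620/493.7 = 10.358.
β = √(1 − 1/γ²) = √(1 − 0.00932069) = √0.99067931 = 0.995.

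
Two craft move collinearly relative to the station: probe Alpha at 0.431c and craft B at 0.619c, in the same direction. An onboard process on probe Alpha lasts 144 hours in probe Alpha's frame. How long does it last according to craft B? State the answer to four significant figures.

149.0 hours

The velocity of probe Alpha relative to craft B is (0.431 − 0.619)c / (1 − 0.431×0.619) = −0.25641c; relative speed 0.25641c.
γ for this relative speed: γ = 1/√(1 − 0.0657461) = 1.0346.
The clock on probe Alpha records proper time, so craft B measures Δt = γΔτ = 1.0346 × 144 = 149.0 hours.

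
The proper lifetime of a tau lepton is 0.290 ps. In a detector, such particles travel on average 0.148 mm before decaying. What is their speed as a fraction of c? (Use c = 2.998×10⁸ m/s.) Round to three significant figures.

Let x = d/(cτ) = 1.480×10^-4 m / (2.998×10⁸ m/s × 2.900×10^-13 s) = 1.7023. Since d = βγcτ, x = βγ = β/√(1−β²).
Solving: β² = x²/(1+x²) = 2.89783/3.89783 = 0.743447, so β = 0.862.

0.862c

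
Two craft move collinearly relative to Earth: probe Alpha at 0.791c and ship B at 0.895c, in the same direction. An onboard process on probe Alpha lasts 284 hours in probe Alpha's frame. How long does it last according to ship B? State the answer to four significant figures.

303.9 hours

Transform probe Alpha's velocity into ship B's frame: (0.791 − 0.895)/(1 − 0.791·0.895) = −0.104/0.292055, so the relative speed is 0.3561c.
At |u| = 0.3561c, γ = (1 − 0.126807)^(−1/2) = 1.0702.
The clock on probe Alpha records proper time, so ship B measures Δt = γΔτ = 1.0702 × 284 = 303.9 hours.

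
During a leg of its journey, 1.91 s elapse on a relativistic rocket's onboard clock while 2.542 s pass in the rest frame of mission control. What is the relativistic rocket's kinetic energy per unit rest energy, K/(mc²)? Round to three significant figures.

0.331

The time-dilation ratio gives γ = 2.542/1.91 = 1.33089.
Since K = (γ−1)mc², K/(mc²) = 1.33089 − 1 = 0.331.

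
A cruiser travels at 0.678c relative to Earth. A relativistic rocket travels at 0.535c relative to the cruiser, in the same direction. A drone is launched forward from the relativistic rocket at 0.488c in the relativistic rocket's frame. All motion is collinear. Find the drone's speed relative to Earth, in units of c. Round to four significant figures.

0.9608c

Compose velocities in two stages. Stage 1 (into S'): u₁ = (0.488+0.535)/(1+0.488×0.535) = 0.81121.
Stage 2 (into S): u = (0.81121+0.678)/(1+0.81121×0.678) = 0.96078, so the speed is 0.9608c.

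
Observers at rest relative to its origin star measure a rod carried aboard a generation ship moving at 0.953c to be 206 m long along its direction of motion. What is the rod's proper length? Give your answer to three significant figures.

Lorentz factor: γ = (1 − 0.908209)^(−1/2) = 3.3007.
Proper length: L₀ = γ·L = 3.3007 × 206 = 680 m.

680 m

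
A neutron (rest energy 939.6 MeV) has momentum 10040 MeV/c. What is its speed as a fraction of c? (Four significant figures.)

0.9956c

pc/(mc²) = 10040/939.6 = 10.685 = βγ = β/√(1−β²).
So β² = x²/(1 + x²) with x = 10.685: x² = 114.169, β² = 114.169/115.169 = 0.991317, β = 0.9956.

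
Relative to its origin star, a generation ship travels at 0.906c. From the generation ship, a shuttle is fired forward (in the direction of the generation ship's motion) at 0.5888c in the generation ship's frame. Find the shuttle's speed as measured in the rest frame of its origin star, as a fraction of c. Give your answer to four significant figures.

0.9748c

Relativistic velocity addition: u = (u' + v)/(1 + u'v/c²), with u' = 0.5888c and v = 0.906c.
Numerator: 0.5888 + 0.906 = 1.4948. Denominator: 1 + (0.5888)(0.906) = 1.5334528.
u = 1.4948/1.5334528 = 0.97479, so the speed is 0.9748c.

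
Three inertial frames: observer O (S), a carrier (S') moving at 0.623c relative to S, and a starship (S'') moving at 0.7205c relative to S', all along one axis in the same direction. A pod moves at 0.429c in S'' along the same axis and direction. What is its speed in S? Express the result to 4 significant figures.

0.9703c

Apply u = (u'+v)/(1+u'v) twice. Pod in the carrier frame: (0.429+0.7205)/(1+0.429·0.7205) = 1.1495/1.3090945 = 0.87809c.
That velocity, transformed to the rest frame of observer O: (0.87809+0.623)/(1+0.87809·0.623) = 1.50109/1.54705007 = 0.97029c.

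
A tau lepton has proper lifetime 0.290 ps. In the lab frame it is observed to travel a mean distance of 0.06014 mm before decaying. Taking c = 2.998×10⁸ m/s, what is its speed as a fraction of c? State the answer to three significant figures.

0.569c

Let x = d/(cτ) = 6.014×10^-5 m / (2.998×10⁸ m/s × 2.900×10^-13 s) = 0.69173. Since d = βγcτ, x = βγ = β/√(1−β²).
Solving: β² = x²/(1+x²) = 0.47849/1.47849 = 0.323634, so β = 0.569.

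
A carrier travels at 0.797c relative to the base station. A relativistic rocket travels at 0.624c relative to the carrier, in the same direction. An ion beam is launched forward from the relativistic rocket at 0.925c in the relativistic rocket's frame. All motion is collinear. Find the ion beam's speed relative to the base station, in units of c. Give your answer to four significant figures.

0.9980c

Compose velocities in two stages. Stage 1 (into S'): u₁ = (0.925+0.624)/(1+0.925×0.624) = 0.98212.
Stage 2 (into S): u = (0.98212+0.797)/(1+0.98212×0.797) = 0.99796, so the speed is 0.9980c.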